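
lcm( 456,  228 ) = 456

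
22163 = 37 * 599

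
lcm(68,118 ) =4012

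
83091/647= 128+ 275/647 = 128.43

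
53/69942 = 53/69942 = 0.00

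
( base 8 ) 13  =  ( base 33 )b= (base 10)11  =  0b1011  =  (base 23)b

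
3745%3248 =497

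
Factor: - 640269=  - 3^2*7^1*10163^1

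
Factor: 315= 3^2*5^1 * 7^1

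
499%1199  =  499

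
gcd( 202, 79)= 1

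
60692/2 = 30346 = 30346.00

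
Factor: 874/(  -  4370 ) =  - 5^(-1 )=-  1/5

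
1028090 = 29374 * 35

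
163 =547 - 384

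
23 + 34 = 57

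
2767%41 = 20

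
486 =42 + 444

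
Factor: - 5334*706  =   - 3765804 = -  2^2*3^1*7^1*127^1*353^1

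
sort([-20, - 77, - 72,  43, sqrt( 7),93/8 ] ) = [ - 77,-72, - 20,sqrt( 7),  93/8, 43 ] 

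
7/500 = 7/500 = 0.01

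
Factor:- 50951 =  -50951^1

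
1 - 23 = -22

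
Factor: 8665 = 5^1 * 1733^1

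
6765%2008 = 741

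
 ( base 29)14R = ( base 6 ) 4320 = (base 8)1730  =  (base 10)984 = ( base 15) 459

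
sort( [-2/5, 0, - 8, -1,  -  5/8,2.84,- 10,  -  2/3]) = [ - 10,  -  8,  -  1,-2/3,-5/8,- 2/5,0 , 2.84 ] 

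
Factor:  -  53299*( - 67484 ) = 3596829716 =2^2 * 16871^1*53299^1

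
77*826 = 63602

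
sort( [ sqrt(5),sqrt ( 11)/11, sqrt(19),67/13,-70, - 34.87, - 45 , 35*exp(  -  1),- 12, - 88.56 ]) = [-88.56,  -  70, - 45, - 34.87, - 12,sqrt( 11)/11, sqrt( 5),sqrt(19 ),67/13,35*exp( - 1)]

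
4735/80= 947/16 = 59.19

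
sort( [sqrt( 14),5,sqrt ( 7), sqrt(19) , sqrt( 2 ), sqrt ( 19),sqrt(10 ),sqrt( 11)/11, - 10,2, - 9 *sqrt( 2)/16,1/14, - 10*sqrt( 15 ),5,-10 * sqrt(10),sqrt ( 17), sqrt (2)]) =[ - 10*sqrt( 15), - 10*sqrt(10), - 10, - 9 * sqrt( 2)/16,1/14,sqrt ( 11 ) /11, sqrt ( 2),  sqrt( 2), 2,sqrt( 7),sqrt ( 10 ), sqrt(14),sqrt( 17),sqrt(19 ), sqrt( 19),5, 5]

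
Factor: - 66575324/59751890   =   - 33287662/29875945 = - 2^1*5^( - 1 ) * 11^( - 1)* 29^( -1)*761^1 *18731^( - 1 ) * 21871^1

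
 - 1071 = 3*( -357)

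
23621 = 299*79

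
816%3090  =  816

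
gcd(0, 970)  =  970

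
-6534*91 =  - 594594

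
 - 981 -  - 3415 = 2434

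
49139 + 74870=124009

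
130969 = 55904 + 75065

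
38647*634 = 24502198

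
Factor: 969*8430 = 2^1 *3^2 *5^1*17^1*19^1*281^1 = 8168670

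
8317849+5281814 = 13599663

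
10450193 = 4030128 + 6420065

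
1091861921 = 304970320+786891601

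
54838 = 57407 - 2569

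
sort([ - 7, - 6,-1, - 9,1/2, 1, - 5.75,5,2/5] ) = [ - 9, - 7, - 6, - 5.75, - 1, 2/5,1/2, 1,5]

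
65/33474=65/33474 = 0.00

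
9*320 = 2880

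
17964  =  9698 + 8266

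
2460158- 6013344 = -3553186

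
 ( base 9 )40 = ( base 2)100100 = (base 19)1H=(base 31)15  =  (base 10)36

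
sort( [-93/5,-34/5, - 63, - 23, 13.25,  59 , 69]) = [ - 63, - 23, - 93/5,  -  34/5, 13.25, 59, 69]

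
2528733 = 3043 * 831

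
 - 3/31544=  - 3/31544  =  - 0.00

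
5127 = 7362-2235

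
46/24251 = 46/24251 = 0.00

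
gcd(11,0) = 11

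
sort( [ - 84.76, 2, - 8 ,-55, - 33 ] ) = [ - 84.76, - 55, - 33, - 8, 2]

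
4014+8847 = 12861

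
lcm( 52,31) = 1612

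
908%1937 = 908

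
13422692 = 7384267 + 6038425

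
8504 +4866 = 13370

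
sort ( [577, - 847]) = [ - 847, 577 ] 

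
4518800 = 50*90376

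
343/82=4 + 15/82 = 4.18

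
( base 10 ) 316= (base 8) 474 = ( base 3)102201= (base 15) 161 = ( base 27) BJ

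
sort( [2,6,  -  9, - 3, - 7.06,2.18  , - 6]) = [ - 9, - 7.06, - 6,-3, 2,2.18, 6 ]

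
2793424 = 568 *4918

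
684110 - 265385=418725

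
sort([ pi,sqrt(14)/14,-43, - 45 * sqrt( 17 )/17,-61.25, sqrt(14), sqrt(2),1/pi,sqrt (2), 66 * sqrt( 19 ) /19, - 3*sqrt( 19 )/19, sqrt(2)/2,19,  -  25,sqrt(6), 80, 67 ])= [  -  61.25, - 43, - 25,-45*sqrt (17)/17, - 3 * sqrt (19 ) /19,sqrt(14)/14,1/pi,sqrt(2)/2, sqrt( 2), sqrt( 2),  sqrt( 6 ), pi,sqrt( 14),66 * sqrt(19)/19,  19,67, 80 ] 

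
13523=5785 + 7738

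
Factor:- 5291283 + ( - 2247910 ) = -23^1*181^1*1811^1 = -7539193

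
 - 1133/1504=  - 1133/1504 = - 0.75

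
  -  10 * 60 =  - 600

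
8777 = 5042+3735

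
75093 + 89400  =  164493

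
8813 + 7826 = 16639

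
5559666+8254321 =13813987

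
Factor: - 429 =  - 3^1*  11^1 * 13^1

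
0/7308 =0 = 0.00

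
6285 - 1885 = 4400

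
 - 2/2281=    - 1  +  2279/2281  =  - 0.00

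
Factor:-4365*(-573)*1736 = 2^3*3^3*5^1*7^1*31^1*97^1*191^1= 4341987720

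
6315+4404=10719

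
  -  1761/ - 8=220 + 1/8 = 220.12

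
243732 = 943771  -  700039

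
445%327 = 118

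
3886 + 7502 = 11388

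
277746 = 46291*6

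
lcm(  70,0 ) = 0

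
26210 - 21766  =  4444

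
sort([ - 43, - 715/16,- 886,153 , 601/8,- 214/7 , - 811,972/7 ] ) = [ - 886,-811, - 715/16, - 43, - 214/7, 601/8,972/7 , 153] 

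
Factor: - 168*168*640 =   -  2^13*3^2*5^1*7^2 = - 18063360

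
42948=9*4772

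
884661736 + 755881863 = 1640543599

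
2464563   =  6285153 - 3820590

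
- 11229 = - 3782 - 7447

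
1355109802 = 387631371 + 967478431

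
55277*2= 110554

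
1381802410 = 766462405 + 615340005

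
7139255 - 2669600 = 4469655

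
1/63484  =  1/63484= 0.00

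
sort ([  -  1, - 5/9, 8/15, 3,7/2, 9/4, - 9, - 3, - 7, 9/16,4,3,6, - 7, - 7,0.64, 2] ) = [ - 9,-7,-7, - 7, - 3, - 1, - 5/9, 8/15, 9/16,0.64, 2,9/4, 3, 3, 7/2,4, 6]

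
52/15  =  52/15 = 3.47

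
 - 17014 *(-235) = 3998290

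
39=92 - 53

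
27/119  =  27/119  =  0.23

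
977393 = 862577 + 114816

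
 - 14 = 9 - 23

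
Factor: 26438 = 2^1* 13219^1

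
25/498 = 25/498 = 0.05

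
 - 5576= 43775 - 49351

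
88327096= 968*91247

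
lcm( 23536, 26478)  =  211824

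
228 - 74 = 154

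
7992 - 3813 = 4179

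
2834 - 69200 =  - 66366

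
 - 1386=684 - 2070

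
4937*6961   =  34366457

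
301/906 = 301/906  =  0.33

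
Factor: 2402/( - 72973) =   -  2^1*1201^1* 72973^(- 1)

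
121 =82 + 39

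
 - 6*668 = - 4008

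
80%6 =2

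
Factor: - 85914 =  - 2^1*3^3 * 37^1*43^1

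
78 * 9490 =740220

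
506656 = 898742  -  392086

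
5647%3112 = 2535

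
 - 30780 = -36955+6175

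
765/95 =153/19 = 8.05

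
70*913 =63910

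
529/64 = 529/64  =  8.27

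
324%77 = 16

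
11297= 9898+1399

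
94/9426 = 47/4713 = 0.01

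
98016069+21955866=119971935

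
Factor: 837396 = 2^2*3^2*7^1*3323^1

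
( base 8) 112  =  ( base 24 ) 32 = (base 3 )2202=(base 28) 2i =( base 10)74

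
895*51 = 45645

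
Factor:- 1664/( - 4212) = 2^5*3^( - 4) =32/81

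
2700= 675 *4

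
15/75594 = 5/25198  =  0.00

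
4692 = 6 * 782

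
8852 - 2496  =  6356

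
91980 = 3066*30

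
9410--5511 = 14921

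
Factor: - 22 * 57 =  - 2^1 *3^1 * 11^1*19^1= - 1254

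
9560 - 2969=6591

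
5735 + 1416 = 7151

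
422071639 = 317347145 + 104724494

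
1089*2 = 2178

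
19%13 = 6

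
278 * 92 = 25576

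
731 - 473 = 258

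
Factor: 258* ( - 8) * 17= - 2^4*3^1 * 17^1 *43^1  =  -  35088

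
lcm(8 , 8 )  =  8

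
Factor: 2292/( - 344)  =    -  573/86 = - 2^( - 1)*3^1*43^( - 1)*191^1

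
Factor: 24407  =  24407^1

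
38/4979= 38/4979 = 0.01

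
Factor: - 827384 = -2^3*103423^1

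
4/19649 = 4/19649 = 0.00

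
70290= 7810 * 9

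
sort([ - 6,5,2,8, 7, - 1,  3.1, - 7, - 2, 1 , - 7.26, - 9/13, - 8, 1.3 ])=[ - 8, - 7.26, - 7, - 6,-2, - 1, - 9/13,1, 1.3,2,3.1,5,7, 8]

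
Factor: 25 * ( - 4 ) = -100 = - 2^2 *5^2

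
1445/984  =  1445/984 = 1.47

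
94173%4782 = 3315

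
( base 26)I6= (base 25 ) io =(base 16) 1DA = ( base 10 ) 474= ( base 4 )13122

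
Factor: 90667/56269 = 71^1 * 1277^1 * 56269^( - 1)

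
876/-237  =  -4 +24/79 = - 3.70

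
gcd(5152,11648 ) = 224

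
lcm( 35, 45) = 315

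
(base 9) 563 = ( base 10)462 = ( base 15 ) 20c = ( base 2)111001110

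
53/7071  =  53/7071 =0.01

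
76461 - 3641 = 72820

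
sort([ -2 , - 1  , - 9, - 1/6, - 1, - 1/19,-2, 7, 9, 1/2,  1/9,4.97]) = [-9, - 2 ,- 2, - 1,-1, - 1/6, - 1/19, 1/9,1/2,4.97,7,  9 ] 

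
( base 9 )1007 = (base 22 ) 1ba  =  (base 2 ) 1011100000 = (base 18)24g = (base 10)736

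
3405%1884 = 1521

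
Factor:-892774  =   - 2^1*446387^1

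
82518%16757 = 15490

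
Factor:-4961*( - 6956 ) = 2^2*11^2*37^1*41^1*47^1 = 34508716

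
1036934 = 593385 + 443549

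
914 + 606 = 1520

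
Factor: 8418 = 2^1*3^1*23^1*61^1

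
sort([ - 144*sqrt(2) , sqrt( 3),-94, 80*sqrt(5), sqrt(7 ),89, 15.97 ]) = [-144*sqrt(2), - 94, sqrt(3 ), sqrt(7), 15.97,89,80*sqrt ( 5)]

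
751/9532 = 751/9532 = 0.08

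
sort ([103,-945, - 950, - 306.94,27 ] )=[-950,  -  945,  -  306.94,27, 103] 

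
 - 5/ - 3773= 5/3773 = 0.00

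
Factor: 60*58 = 2^3*3^1 * 5^1 * 29^1=3480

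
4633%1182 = 1087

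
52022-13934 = 38088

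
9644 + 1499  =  11143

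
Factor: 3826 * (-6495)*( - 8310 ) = 206502419700  =  2^2 * 3^2 * 5^2 *277^1 * 433^1*1913^1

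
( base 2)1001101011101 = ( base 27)6lg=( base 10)4957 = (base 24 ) 8ED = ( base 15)1707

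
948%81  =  57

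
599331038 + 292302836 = 891633874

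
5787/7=826 + 5/7 = 826.71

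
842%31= 5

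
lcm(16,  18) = 144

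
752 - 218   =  534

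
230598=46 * 5013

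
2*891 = 1782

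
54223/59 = 919+2/59 = 919.03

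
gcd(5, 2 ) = 1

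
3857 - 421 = 3436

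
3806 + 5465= 9271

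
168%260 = 168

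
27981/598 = 46 + 473/598 =46.79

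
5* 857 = 4285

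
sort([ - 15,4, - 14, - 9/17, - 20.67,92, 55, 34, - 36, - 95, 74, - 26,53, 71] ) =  [ - 95, - 36,  -  26, - 20.67, - 15, - 14, - 9/17  ,  4,34, 53, 55, 71,74, 92]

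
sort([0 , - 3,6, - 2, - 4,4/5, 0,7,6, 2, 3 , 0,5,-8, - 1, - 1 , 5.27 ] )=[ - 8, - 4,-3,-2,-1, - 1,0,0, 0,4/5,  2,  3, 5,5.27 , 6,6,7]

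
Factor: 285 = 3^1 *5^1*19^1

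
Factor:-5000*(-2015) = 2^3*5^5*13^1 * 31^1 = 10075000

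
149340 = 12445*12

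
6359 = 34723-28364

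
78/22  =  3+6/11= 3.55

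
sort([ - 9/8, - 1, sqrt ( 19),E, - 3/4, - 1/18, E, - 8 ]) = [ - 8 , - 9/8,-1, - 3/4, - 1/18, E, E, sqrt( 19) ]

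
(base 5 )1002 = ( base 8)177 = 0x7F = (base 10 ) 127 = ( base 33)3S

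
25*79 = 1975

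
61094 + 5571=66665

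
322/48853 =46/6979= 0.01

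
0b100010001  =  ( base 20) dd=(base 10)273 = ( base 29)9c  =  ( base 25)AN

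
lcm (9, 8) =72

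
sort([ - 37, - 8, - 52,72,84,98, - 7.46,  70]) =[- 52, - 37, - 8, - 7.46,70, 72,  84 , 98] 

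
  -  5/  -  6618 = 5/6618 = 0.00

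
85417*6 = 512502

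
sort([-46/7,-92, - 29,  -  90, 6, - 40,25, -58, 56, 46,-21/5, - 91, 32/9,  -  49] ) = [ - 92,-91 ,- 90, - 58, - 49, - 40, - 29, - 46/7, - 21/5,32/9,6,25,46,56] 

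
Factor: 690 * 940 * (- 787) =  - 510448200 = - 2^3 * 3^1*5^2 * 23^1*47^1 * 787^1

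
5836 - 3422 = 2414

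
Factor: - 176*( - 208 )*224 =2^13*7^1 * 11^1*13^1 = 8200192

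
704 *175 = 123200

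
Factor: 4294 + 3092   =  2^1*3^1*1231^1  =  7386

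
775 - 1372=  - 597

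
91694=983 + 90711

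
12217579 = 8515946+3701633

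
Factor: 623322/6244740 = 34629/346930 = 2^( - 1)*3^1*5^ ( - 1 )*7^1*17^1*97^1*34693^( - 1 ) 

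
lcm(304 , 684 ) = 2736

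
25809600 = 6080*4245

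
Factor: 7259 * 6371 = 7^1*17^1*23^1*61^1*277^1  =  46247089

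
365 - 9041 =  - 8676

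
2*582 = 1164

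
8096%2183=1547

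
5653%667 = 317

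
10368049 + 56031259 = 66399308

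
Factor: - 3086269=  - 3086269^1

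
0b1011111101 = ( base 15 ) 360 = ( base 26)13B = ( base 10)765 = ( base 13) 46B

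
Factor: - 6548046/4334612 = -3274023/2167306 = - 2^(-1 )*3^1*19^1 * 59^(-1)*71^1*809^1*18367^( - 1)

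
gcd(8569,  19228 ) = 209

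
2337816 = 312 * 7493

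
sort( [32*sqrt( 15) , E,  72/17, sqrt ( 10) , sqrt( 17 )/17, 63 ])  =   [sqrt(17)/17, E , sqrt( 10 ),72/17,63, 32*sqrt( 15 )]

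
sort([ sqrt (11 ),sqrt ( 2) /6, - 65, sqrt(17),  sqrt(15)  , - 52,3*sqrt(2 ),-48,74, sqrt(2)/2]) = [ - 65,  -  52, - 48,sqrt(2) /6,sqrt(2)/2,  sqrt( 11), sqrt (15),sqrt(17) , 3 * sqrt(2 ), 74]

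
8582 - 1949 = 6633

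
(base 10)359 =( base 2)101100111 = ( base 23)FE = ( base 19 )IH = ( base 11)2A7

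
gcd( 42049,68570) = 1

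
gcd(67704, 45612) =84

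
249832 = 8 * 31229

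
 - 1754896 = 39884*( - 44)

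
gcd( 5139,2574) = 9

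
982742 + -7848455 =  - 6865713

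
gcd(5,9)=1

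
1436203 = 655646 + 780557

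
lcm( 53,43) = 2279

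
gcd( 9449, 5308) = 1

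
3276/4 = 819 = 819.00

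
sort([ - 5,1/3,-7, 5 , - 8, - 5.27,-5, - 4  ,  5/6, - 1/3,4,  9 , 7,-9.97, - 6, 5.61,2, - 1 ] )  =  [ - 9.97, - 8, - 7, - 6, - 5.27, - 5, - 5,-4, - 1, - 1/3, 1/3,5/6,2,4, 5, 5.61, 7,9] 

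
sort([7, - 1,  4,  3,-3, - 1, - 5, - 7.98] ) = [ -7.98, - 5,-3, - 1, - 1, 3,4 , 7]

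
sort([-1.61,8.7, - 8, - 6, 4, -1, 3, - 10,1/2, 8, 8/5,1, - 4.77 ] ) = [-10,-8, - 6, - 4.77, - 1.61, - 1,1/2,1, 8/5, 3, 4, 8,8.7]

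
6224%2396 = 1432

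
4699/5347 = 4699/5347= 0.88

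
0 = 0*16114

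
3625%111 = 73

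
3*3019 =9057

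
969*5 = 4845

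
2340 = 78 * 30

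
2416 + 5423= 7839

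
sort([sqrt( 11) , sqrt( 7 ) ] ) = [sqrt(7 ) , sqrt(11) ] 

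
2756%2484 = 272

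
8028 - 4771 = 3257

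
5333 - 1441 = 3892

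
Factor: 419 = 419^1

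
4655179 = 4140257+514922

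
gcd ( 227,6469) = 1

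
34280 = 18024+16256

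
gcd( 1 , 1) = 1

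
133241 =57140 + 76101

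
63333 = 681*93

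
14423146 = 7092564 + 7330582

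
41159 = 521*79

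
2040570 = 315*6478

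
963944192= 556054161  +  407890031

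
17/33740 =17/33740 = 0.00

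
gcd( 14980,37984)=4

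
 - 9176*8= - 73408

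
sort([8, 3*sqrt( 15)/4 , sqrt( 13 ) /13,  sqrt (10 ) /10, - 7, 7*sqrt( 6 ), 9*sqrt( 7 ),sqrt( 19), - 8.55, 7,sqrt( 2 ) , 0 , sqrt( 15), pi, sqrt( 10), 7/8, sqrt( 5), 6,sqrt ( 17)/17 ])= [ - 8.55, - 7, 0,sqrt( 17) /17 , sqrt(13)/13, sqrt(10)/10 , 7/8,sqrt( 2), sqrt( 5),3*sqrt( 15 )/4, pi,sqrt( 10), sqrt( 15 ), sqrt( 19 ),6,7, 8, 7*sqrt(6), 9*sqrt( 7) ] 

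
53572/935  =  53572/935=57.30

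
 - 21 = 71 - 92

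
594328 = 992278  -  397950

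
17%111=17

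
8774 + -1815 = 6959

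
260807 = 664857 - 404050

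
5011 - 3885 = 1126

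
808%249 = 61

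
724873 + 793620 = 1518493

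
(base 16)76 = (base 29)42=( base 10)118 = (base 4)1312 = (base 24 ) 4M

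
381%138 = 105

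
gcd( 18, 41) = 1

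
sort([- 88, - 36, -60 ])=[ - 88, - 60, - 36]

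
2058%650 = 108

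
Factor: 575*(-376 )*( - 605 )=2^3 *5^3*11^2*23^1 * 47^1=130801000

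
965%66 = 41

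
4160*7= 29120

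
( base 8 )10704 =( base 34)3vq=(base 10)4548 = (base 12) 2770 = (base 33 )45R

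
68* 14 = 952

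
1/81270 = 1/81270 = 0.00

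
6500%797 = 124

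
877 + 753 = 1630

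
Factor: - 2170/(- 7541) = 2^1  *  5^1 * 7^1*31^1*7541^( - 1)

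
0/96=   0 =0.00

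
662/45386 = 331/22693= 0.01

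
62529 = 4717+57812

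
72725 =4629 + 68096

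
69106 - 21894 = 47212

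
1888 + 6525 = 8413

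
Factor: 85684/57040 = 2^( - 2 )*5^(- 1 )*23^( - 1 )*691^1 = 691/460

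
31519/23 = 31519/23 = 1370.39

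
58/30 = 1 + 14/15 = 1.93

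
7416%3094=1228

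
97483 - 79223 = 18260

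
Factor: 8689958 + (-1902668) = 6787290 = 2^1*3^1*5^1*233^1*971^1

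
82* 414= 33948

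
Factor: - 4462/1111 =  - 2^1*11^( - 1)*23^1*97^1*101^(- 1)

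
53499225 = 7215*7415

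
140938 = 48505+92433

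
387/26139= 129/8713 = 0.01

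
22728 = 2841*8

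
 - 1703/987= - 2 + 271/987 = - 1.73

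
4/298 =2/149= 0.01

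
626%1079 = 626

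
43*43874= 1886582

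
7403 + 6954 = 14357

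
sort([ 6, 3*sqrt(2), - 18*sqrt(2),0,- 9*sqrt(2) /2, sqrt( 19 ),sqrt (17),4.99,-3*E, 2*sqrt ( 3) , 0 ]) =[-18*sqrt( 2), - 3 * E , - 9 * sqrt ( 2)/2,0,0,2*sqrt( 3),sqrt(17), 3*sqrt( 2), sqrt( 19),4.99, 6 ] 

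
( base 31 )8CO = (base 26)BOO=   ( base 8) 17624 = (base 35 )6KY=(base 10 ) 8084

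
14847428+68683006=83530434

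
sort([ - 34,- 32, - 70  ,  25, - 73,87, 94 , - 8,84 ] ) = [- 73, - 70, - 34 ,  -  32,  -  8,25,84, 87,94] 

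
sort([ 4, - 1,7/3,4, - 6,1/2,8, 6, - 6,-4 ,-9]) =[-9,  -  6, - 6, - 4 ,  -  1, 1/2,7/3,4,  4,6,8]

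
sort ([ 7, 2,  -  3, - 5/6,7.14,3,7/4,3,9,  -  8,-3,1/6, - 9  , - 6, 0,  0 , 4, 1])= [ - 9, - 8, - 6, - 3, - 3, - 5/6,0,0,1/6,1, 7/4,2,3,3, 4,7,7.14,9]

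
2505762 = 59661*42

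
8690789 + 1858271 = 10549060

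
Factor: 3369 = 3^1*1123^1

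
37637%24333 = 13304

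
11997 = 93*129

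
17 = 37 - 20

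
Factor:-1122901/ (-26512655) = 86377/2039435 = 5^( - 1)*17^1*89^( - 1)*4583^ ( - 1)*5081^1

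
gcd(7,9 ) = 1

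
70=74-4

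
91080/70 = 1301 + 1/7 = 1301.14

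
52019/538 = 96 + 371/538 = 96.69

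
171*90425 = 15462675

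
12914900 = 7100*1819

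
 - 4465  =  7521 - 11986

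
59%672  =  59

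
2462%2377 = 85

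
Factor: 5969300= 2^2 * 5^2*59693^1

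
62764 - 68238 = - 5474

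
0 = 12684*0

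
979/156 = 979/156 = 6.28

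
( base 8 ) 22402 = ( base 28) c2a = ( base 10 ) 9474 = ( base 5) 300344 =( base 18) 1b46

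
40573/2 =40573/2 = 20286.50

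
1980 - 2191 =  - 211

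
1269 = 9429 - 8160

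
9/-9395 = - 1  +  9386/9395=-0.00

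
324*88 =28512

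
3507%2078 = 1429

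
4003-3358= 645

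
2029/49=2029/49  =  41.41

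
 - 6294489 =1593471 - 7887960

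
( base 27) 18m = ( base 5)12332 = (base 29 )14a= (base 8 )1707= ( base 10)967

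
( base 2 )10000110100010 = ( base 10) 8610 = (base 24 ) emi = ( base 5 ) 233420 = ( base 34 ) 7f8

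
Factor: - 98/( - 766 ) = 7^2*383^( - 1) = 49/383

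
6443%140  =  3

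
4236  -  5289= - 1053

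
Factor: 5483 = 5483^1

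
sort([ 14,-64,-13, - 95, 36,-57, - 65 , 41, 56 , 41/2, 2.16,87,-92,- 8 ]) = [-95, - 92,-65, - 64,  -  57, - 13, - 8, 2.16,14, 41/2, 36, 41, 56, 87 ] 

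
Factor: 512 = 2^9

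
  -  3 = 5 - 8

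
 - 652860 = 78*( - 8370)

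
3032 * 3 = 9096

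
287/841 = 287/841 = 0.34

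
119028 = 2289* 52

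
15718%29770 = 15718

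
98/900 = 49/450 = 0.11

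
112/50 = 2 + 6/25 = 2.24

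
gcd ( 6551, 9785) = 1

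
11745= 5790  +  5955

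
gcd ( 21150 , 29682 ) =18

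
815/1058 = 815/1058 = 0.77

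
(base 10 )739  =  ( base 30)OJ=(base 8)1343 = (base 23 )193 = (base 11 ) 612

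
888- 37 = 851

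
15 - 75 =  - 60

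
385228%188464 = 8300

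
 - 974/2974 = -487/1487  =  - 0.33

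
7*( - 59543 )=  -  416801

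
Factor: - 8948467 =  - 11^1*53^1 *15349^1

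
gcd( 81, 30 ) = 3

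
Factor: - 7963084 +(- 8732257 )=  - 13^2*223^1*443^1 = - 16695341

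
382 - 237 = 145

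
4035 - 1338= 2697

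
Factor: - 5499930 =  - 2^1*3^1*5^1 *19^1*9649^1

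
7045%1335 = 370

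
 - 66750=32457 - 99207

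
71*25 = 1775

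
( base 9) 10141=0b1101000010111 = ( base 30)7CJ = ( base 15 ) 1EA4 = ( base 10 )6679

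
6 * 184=1104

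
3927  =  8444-4517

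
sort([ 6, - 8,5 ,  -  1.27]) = [-8, - 1.27 , 5, 6]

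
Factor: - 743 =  - 743^1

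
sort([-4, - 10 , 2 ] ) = [ - 10,-4, 2]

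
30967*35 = 1083845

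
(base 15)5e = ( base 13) 6b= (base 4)1121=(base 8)131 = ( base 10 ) 89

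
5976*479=2862504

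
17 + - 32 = - 15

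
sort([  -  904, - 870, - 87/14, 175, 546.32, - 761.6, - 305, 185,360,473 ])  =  [ - 904, - 870, - 761.6, - 305, - 87/14, 175 , 185,360,473, 546.32 ] 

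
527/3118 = 527/3118 = 0.17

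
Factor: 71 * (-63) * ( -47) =210231  =  3^2*7^1 * 47^1*71^1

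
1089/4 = 1089/4 = 272.25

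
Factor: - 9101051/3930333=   -  3^( - 1)*11^( - 1) * 89^1 * 102259^1*119101^ ( - 1 )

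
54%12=6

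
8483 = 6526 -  - 1957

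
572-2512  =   - 1940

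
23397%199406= 23397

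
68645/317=68645/317= 216.55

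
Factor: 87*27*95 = 3^4*5^1*19^1 * 29^1 = 223155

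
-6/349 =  - 1 + 343/349= - 0.02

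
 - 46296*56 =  - 2592576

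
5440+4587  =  10027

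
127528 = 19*6712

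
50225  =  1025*49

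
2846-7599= - 4753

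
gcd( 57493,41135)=1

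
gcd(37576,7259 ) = 427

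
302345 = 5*60469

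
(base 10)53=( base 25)23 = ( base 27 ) 1q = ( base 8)65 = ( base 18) 2h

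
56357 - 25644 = 30713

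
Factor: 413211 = 3^1*137737^1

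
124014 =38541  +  85473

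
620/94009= 620/94009  =  0.01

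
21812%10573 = 666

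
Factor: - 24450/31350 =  - 163/209  =  - 11^( - 1 )*19^(- 1)*163^1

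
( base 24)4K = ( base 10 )116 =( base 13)8C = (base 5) 431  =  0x74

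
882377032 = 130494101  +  751882931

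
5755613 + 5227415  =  10983028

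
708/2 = 354 = 354.00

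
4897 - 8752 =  - 3855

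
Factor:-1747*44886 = - 78415842  =  - 2^1*3^1*1747^1 *7481^1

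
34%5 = 4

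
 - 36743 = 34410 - 71153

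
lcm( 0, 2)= 0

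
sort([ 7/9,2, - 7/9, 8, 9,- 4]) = [ - 4, - 7/9,  7/9,2, 8,9]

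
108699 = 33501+75198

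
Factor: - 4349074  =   - 2^1 * 53^1*89^1*461^1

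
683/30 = 22+23/30 = 22.77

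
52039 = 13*4003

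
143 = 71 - - 72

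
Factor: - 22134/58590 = - 17/45 = - 3^( - 2)*5^( - 1)*17^1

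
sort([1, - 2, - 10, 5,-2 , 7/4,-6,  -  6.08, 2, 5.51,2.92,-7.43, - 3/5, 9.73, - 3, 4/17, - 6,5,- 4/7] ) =[ - 10, - 7.43, - 6.08, - 6,-6,-3, - 2, - 2, - 3/5, - 4/7, 4/17, 1, 7/4, 2, 2.92,5, 5, 5.51, 9.73]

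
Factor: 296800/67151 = 2^5*5^2*181^( - 1) = 800/181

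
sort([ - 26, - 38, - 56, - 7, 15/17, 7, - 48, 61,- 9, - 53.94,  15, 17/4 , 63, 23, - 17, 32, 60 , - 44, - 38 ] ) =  [ - 56,- 53.94, - 48, - 44, - 38, - 38  , - 26 , -17, - 9 , - 7, 15/17,17/4, 7, 15, 23, 32, 60,61,  63] 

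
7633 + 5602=13235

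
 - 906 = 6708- 7614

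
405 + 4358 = 4763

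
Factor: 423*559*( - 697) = - 164810529 = - 3^2*13^1 * 17^1*41^1 * 43^1 * 47^1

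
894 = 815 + 79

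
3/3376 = 3/3376  =  0.00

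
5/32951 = 5/32951 = 0.00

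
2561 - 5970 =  -3409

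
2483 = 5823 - 3340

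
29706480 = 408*72810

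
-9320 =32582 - 41902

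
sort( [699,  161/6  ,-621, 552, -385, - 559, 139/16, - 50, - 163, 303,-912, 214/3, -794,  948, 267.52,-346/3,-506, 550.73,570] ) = [ - 912,-794, - 621,-559, - 506, - 385, - 163, - 346/3, - 50, 139/16, 161/6, 214/3, 267.52, 303 , 550.73,  552  ,  570,699, 948]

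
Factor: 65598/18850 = 87/25 = 3^1*  5^ (  -  2) * 29^1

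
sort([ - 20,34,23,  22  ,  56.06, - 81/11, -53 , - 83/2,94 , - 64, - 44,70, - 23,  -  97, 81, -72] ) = [-97 , - 72, - 64,-53, - 44, - 83/2,-23 , - 20,-81/11,22,23 , 34 , 56.06,70, 81, 94 ] 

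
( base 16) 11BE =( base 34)3VK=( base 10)4542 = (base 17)fc3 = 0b1000110111110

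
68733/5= 68733/5  =  13746.60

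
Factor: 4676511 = 3^1*7^2 *29^1*1097^1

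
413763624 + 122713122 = 536476746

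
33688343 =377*89359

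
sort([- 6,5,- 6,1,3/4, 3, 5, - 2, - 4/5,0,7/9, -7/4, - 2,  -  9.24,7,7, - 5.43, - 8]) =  [ - 9.24 , - 8 ,- 6,-6, - 5.43, - 2, -2,  -  7/4, - 4/5, 0 , 3/4,7/9, 1, 3,5, 5,7,7]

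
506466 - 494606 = 11860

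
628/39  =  16 + 4/39 = 16.10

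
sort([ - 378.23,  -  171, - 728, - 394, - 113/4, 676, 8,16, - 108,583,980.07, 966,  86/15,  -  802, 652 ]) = [ - 802, -728, - 394, - 378.23, - 171, - 108, -113/4,86/15,  8, 16, 583,  652 , 676,966, 980.07]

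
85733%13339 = 5699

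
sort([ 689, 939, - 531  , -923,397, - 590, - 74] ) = [ - 923, - 590 , - 531,-74,397, 689, 939]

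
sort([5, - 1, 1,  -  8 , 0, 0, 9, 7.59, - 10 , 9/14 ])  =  [ - 10 , - 8,  -  1, 0, 0,9/14, 1, 5,7.59, 9 ]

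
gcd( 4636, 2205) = 1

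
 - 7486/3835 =- 7486/3835 = - 1.95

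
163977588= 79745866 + 84231722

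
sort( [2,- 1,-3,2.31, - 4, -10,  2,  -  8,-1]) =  [ - 10, - 8 , - 4, - 3,-1,  -  1,2,2,2.31 ]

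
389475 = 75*5193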